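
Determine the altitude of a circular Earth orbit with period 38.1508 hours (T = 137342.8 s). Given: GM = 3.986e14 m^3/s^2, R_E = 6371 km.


T = 137342.8 s
r = (mu*T^2/(4*pi^2))^(1/3) = (3.986e14 * 137342.8^2 / (4*pi^2))^(1/3)
r = 5.7534691e+07 m = 57534.6909 km
alt = r - R_E = 57534.6909 - 6371 = 51163.6909 km

51163.6909 km


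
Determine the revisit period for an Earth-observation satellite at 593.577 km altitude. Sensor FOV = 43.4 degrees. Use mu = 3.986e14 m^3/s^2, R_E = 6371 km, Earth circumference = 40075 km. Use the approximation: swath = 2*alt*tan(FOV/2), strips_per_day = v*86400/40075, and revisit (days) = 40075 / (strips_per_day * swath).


swath = 2*593.577*tan(0.3787364) = 472.4260 km
v = sqrt(mu/r) = 7565.2150 m/s = 7.5652 km/s
strips/day = v*86400/40075 = 7.5652*86400/40075 = 16.3103
coverage/day = strips * swath = 16.3103 * 472.4260 = 7705.4008 km
revisit = 40075 / 7705.4008 = 5.2009 days

5.2009 days


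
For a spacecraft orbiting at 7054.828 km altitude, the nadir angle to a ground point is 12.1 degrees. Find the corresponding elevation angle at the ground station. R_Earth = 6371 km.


r = R_E + alt = 13425.8280 km
Law of sines in the satellite / Earth-center / ground-point triangle:
  sin(nadir)/R_E = sin(90 + el)/r  =>  cos(el) = (r/R_E)*sin(nadir)
cos(el) = (13425.8280 / 6371.0000) * sin(12.1 deg) = 0.4417364
el = arccos(0.4417364) = 63.7853 deg
(Earth-central angle = 90 - nadir - el = 14.1147 deg)

63.7853 degrees


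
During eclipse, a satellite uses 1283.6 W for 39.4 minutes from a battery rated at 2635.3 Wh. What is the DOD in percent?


E_used = P * t / 60 = 1283.6 * 39.4 / 60 = 842.8973 Wh
DOD = E_used / E_total * 100 = 842.8973 / 2635.3 * 100
DOD = 31.9849 %

31.9849 %


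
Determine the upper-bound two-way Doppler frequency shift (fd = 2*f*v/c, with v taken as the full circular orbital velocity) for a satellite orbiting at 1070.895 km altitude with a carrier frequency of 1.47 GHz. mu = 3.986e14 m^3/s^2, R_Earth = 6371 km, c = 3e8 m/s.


r = 7.441895e+06 m
v = sqrt(mu/r) = 7318.5809 m/s (worst-case radial velocity)
f = 1.47 GHz = 1.47e+09 Hz
fd = 2*f*v/c = 2*1.47e+09*7318.5809/3.0e+08
fd = 71722.0929 Hz

71722.0929 Hz


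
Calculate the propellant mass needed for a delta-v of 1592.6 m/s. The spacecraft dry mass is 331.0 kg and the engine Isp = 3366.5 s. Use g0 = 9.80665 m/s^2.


ve = Isp * g0 = 3366.5 * 9.80665 = 33014.087225 m/s
mass ratio = exp(dv/ve) = exp(1592.6/33014.087225) = 1.04942250
m_prop = m_dry * (mr - 1) = 331.0 * (1.04942250 - 1)
m_prop = 16.3588 kg

16.3588 kg


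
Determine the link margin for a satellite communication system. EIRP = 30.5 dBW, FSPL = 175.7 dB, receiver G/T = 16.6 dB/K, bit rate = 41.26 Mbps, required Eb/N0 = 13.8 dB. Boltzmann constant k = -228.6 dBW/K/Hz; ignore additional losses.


C/N0 = EIRP - FSPL + G/T - k = 30.5 - 175.7 + 16.6 - (-228.6)
C/N0 = 100.0000 dB-Hz
R_b = 41.26 Mbps = 4.126e+07 bps -> 10*log10(R_b) = 76.1553 dB-Hz
Eb/N0 = C/N0 - 10*log10(R_b) = 100.0000 - 76.1553 = 23.8447 dB
Margin = Eb/N0 - Eb/N0_req = 23.8447 - 13.8 = 10.0447 dB (link closes)

10.0447 dB


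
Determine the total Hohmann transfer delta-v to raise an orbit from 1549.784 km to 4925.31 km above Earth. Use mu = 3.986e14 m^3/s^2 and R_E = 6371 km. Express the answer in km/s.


r1 = 7920.7840 km = 7.920784e+06 m
r2 = 11296.3100 km = 1.129631e+07 m
dv1 = sqrt(mu/r1)*(sqrt(2*r2/(r1+r2)) - 1) = 597.8377 m/s
dv2 = sqrt(mu/r2)*(1 - sqrt(2*r1/(r1+r2))) = 546.8778 m/s
total dv = |dv1| + |dv2| = 597.8377 + 546.8778 = 1144.7155 m/s = 1.1447 km/s

1.1447 km/s


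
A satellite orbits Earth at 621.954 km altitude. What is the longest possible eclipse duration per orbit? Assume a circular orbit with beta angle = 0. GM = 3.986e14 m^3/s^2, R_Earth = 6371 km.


r = 6992.9540 km
T = 96.9954 min
Eclipse fraction = arcsin(R_E/r)/pi = arcsin(6371.0000/6992.9540)/pi
= arcsin(0.9110599)/pi = 0.3647346
Eclipse duration = 0.3647346 * 96.9954 = 35.3776 min

35.3776 minutes


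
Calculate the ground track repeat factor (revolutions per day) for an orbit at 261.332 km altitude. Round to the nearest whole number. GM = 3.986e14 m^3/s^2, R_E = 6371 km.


r = 6.632332e+06 m
T = 2*pi*sqrt(r^3/mu) = 5375.3978 s = 89.5900 min
revs/day = 1440 / 89.5900 = 16.0732
Rounded: 16 revolutions per day

16 revolutions per day


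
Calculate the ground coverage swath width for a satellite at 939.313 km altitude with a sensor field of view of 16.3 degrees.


FOV = 16.3 deg = 0.2844887 rad
swath = 2 * alt * tan(FOV/2) = 2 * 939.313 * tan(0.1422443)
swath = 2 * 939.313 * 0.1432115
swath = 269.0409 km

269.0409 km


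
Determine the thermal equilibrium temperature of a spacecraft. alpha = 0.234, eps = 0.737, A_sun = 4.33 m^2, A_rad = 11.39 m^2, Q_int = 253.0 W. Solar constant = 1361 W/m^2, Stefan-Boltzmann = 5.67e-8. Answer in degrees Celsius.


Numerator = alpha*S*A_sun + Q_int = 0.234*1361*4.33 + 253.0 = 1631.9924 W
Denominator = eps*sigma*A_rad = 0.737*5.67e-8*11.39 = 4.7596418e-07 W/K^4
T^4 = 3.4288135e+09 K^4
T = 241.9836 K = -31.1664 C

-31.1664 degrees Celsius


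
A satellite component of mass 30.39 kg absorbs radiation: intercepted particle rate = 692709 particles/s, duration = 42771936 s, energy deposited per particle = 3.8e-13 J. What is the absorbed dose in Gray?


Total energy deposited = rate * time * E_per
  = 692709 * 42771936 * 3.8e-13 = 11.2588 J
Dose = E_total / mass = 11.2588 / 30.39
Dose = 0.3704782 Gy

0.3705 Gy


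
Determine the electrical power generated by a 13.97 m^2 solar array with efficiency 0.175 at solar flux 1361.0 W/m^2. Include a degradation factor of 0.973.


P = area * eta * S * degradation
P = 13.97 * 0.175 * 1361.0 * 0.973
P = 3237.4675 W

3237.4675 W


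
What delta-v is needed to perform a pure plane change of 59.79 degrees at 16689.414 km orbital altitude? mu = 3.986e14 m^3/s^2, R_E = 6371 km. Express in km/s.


r = 23060.4140 km = 2.3060414e+07 m
V = sqrt(mu/r) = 4157.5272 m/s
di = 59.79 deg = 1.0435 rad
dV = 2*V*sin(di/2) = 2*4157.5272*sin(0.5217662)
dV = 4144.3236 m/s = 4.1443 km/s

4.1443 km/s


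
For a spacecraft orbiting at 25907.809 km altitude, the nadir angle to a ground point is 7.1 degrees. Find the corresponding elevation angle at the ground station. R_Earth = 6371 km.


r = R_E + alt = 32278.8090 km
Law of sines in the satellite / Earth-center / ground-point triangle:
  sin(nadir)/R_E = sin(90 + el)/r  =>  cos(el) = (r/R_E)*sin(nadir)
cos(el) = (32278.8090 / 6371.0000) * sin(7.1 deg) = 0.6262295
el = arccos(0.6262295) = 51.2275 deg
(Earth-central angle = 90 - nadir - el = 31.6725 deg)

51.2275 degrees


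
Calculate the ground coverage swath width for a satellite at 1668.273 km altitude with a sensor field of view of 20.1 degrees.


FOV = 20.1 deg = 0.3508112 rad
swath = 2 * alt * tan(FOV/2) = 2 * 1668.273 * tan(0.1754056)
swath = 2 * 1668.273 * 0.1772269
swath = 591.3258 km

591.3258 km


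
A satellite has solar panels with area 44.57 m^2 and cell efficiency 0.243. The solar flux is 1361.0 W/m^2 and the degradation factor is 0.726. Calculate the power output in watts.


P = area * eta * S * degradation
P = 44.57 * 0.243 * 1361.0 * 0.726
P = 10701.4753 W

10701.4753 W


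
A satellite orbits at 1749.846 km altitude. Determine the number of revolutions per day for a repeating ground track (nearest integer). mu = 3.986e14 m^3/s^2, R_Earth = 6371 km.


r = 8.120846e+06 m
T = 2*pi*sqrt(r^3/mu) = 7283.0473 s = 121.3841 min
revs/day = 1440 / 121.3841 = 11.8632
Rounded: 12 revolutions per day

12 revolutions per day


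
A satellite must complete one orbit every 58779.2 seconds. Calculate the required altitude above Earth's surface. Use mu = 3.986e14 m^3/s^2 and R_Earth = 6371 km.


T = 58779.2 s
r = (mu*T^2/(4*pi^2))^(1/3) = (3.986e14 * 58779.2^2 / (4*pi^2))^(1/3)
r = 3.2674451e+07 m = 32674.4510 km
alt = r - R_E = 32674.4510 - 6371 = 26303.4510 km

26303.4510 km


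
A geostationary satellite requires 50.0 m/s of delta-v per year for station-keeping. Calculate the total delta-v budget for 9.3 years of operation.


dV = rate * years = 50.0 * 9.3
dV = 465.0000 m/s

465.0000 m/s


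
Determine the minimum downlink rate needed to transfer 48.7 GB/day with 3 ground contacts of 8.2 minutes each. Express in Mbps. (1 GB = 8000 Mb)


total contact time = 3 * 8.2 * 60 = 1476.0000 s
data = 48.7 GB = 389600.0000 Mb
rate = 389600.0000 / 1476.0000 = 263.9566 Mbps

263.9566 Mbps


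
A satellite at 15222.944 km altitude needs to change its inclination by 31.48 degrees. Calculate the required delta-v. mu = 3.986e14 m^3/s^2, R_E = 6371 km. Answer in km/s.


r = 21593.9440 km = 2.1593944e+07 m
V = sqrt(mu/r) = 4296.3798 m/s
di = 31.48 deg = 0.5494296 rad
dV = 2*V*sin(di/2) = 2*4296.3798*sin(0.2747148)
dV = 2330.9791 m/s = 2.3310 km/s

2.3310 km/s


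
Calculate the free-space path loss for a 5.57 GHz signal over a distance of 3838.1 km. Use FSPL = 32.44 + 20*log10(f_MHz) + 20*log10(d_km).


f = 5.57 GHz = 5570.0000 MHz
d = 3838.1 km
FSPL = 32.44 + 20*log10(5570.0000) + 20*log10(3838.1)
FSPL = 32.44 + 74.9171 + 71.6823
FSPL = 179.0394 dB

179.0394 dB


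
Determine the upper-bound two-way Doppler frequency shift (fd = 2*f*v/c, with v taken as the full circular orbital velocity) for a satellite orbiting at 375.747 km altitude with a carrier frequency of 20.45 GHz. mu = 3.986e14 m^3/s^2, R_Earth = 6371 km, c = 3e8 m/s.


r = 6.746747e+06 m
v = sqrt(mu/r) = 7686.3726 m/s (worst-case radial velocity)
f = 20.45 GHz = 2.045e+10 Hz
fd = 2*f*v/c = 2*2.045e+10*7686.3726/3.0e+08
fd = 1.0479088e+06 Hz

1.0479e+06 Hz


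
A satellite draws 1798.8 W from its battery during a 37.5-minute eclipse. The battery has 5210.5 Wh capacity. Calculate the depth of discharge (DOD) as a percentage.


E_used = P * t / 60 = 1798.8 * 37.5 / 60 = 1124.2500 Wh
DOD = E_used / E_total * 100 = 1124.2500 / 5210.5 * 100
DOD = 21.5766 %

21.5766 %


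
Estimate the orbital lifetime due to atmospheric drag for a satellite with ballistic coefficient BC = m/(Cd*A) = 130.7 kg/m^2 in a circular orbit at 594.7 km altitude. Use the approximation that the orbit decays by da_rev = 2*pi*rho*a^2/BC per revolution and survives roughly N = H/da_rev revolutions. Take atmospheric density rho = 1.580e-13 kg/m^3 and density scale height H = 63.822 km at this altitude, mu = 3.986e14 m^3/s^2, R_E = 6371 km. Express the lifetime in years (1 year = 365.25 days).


a = R_E + alt = 6965.7000 km = 6.9657e+06 m
da_rev = 2*pi*rho*a^2/BC = 2*pi*1.580e-13*(6.9657e+06)^2/130.7 = 0.36854532 m per revolution
N = H/da_rev = 63822.0000 m / 0.36854532 m = 173172.7324 revolutions
P = 2*pi*sqrt(a^3/mu) = 5785.7328 s
lifetime = N*P = 173172.7324 * 5785.7328 = 1.0019312e+09 s = 11596.4254 days
years = 11596.4254 / 365.25 = 31.7493 years

31.7493 years


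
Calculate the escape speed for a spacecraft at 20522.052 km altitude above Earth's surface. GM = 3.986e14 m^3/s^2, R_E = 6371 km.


r = 6371.0 + 20522.052 = 26893.0520 km = 2.6893052e+07 m
v_esc = sqrt(2*mu/r) = sqrt(2*3.986e14 / 2.6893052e+07)
v_esc = 5444.5702 m/s = 5.4446 km/s

5.4446 km/s


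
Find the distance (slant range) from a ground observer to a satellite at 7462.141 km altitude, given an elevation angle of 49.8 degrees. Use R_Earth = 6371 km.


h = 7462.141 km, el = 49.8 deg
d = -R_E*sin(el) + sqrt((R_E*sin(el))^2 + 2*R_E*h + h^2)
d = -6371.0000*sin(0.869174) + sqrt((6371.0000*0.763796)^2 + 2*6371.0000*7462.141 + 7462.141^2)
d = 8341.6377 km

8341.6377 km


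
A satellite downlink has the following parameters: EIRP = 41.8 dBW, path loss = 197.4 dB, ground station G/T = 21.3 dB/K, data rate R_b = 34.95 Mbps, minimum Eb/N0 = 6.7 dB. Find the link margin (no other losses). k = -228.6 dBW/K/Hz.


C/N0 = EIRP - FSPL + G/T - k = 41.8 - 197.4 + 21.3 - (-228.6)
C/N0 = 94.3000 dB-Hz
R_b = 34.95 Mbps = 3.495e+07 bps -> 10*log10(R_b) = 75.4345 dB-Hz
Eb/N0 = C/N0 - 10*log10(R_b) = 94.3000 - 75.4345 = 18.8655 dB
Margin = Eb/N0 - Eb/N0_req = 18.8655 - 6.7 = 12.1655 dB (link closes)

12.1655 dB


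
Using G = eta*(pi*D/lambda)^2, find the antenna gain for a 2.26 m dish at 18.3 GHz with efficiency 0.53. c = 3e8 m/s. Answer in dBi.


lambda = c/f = 3e8 / 1.83e+10 = 0.01639344 m
G = eta*(pi*D/lambda)^2 = 0.53*(pi*2.26/0.01639344)^2
G = 99415.0564 (linear)
G = 10*log10(99415.0564) = 49.9745 dBi

49.9745 dBi


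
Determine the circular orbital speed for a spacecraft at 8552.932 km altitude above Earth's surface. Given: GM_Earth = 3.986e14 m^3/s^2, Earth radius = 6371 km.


r = R_E + alt = 6371.0 + 8552.932 = 14923.9320 km = 1.4923932e+07 m
v = sqrt(mu/r) = sqrt(3.986e14 / 1.4923932e+07) = 5168.0537 m/s = 5.1681 km/s

5.1681 km/s


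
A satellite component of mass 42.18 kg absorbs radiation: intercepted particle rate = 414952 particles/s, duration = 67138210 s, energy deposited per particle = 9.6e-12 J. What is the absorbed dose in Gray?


Total energy deposited = rate * time * E_per
  = 414952 * 67138210 * 9.6e-12 = 267.4477 J
Dose = E_total / mass = 267.4477 / 42.18
Dose = 6.3406 Gy

6.3406 Gy


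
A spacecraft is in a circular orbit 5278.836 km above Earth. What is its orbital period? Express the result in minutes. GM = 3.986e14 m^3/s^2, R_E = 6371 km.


r = 11649.8360 km = 1.1649836e+07 m
T = 2*pi*sqrt(r^3/mu) = 2*pi*sqrt(1.5811004e+21 / 3.986e14)
T = 12513.8498 s = 208.5642 min

208.5642 minutes


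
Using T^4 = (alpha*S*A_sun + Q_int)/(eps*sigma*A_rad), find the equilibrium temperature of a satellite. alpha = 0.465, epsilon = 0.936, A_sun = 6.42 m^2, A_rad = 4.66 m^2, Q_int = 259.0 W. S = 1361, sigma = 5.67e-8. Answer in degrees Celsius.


Numerator = alpha*S*A_sun + Q_int = 0.465*1361*6.42 + 259.0 = 4321.9933 W
Denominator = eps*sigma*A_rad = 0.936*5.67e-8*4.66 = 2.4731179e-07 W/K^4
T^4 = 1.7475888e+10 K^4
T = 363.5882 K = 90.4382 C

90.4382 degrees Celsius


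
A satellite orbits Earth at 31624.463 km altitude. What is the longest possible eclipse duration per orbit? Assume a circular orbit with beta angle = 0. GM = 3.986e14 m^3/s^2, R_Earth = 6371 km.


r = 37995.4630 km
T = 1228.4503 min
Eclipse fraction = arcsin(R_E/r)/pi = arcsin(6371.0000/37995.4630)/pi
= arcsin(0.1676779)/pi = 0.05362686
Eclipse duration = 0.05362686 * 1228.4503 = 65.8779 min

65.8779 minutes


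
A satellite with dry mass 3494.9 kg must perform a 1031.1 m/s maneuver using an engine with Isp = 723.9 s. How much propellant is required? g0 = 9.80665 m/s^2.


ve = Isp * g0 = 723.9 * 9.80665 = 7099.033935 m/s
mass ratio = exp(dv/ve) = exp(1031.1/7099.033935) = 1.15632297
m_prop = m_dry * (mr - 1) = 3494.9 * (1.15632297 - 1)
m_prop = 546.3331 kg

546.3331 kg


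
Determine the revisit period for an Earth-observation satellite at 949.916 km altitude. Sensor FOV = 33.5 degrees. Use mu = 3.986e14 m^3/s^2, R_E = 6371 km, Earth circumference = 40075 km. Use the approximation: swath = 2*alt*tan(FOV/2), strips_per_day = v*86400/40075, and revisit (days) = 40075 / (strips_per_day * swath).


swath = 2*949.916*tan(0.2923426) = 571.7845 km
v = sqrt(mu/r) = 7378.8033 m/s = 7.3788 km/s
strips/day = v*86400/40075 = 7.3788*86400/40075 = 15.9084
coverage/day = strips * swath = 15.9084 * 571.7845 = 9096.1696 km
revisit = 40075 / 9096.1696 = 4.4057 days

4.4057 days


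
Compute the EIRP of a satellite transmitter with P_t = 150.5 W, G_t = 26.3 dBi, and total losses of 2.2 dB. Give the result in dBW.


Pt = 150.5 W = 21.7754 dBW
EIRP = Pt_dBW + Gt - losses = 21.7754 + 26.3 - 2.2 = 45.8754 dBW

45.8754 dBW


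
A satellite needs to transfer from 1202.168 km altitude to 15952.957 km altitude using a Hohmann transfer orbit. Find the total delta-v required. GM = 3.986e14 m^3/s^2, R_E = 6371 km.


r1 = 7573.1680 km = 7.573168e+06 m
r2 = 22323.9570 km = 2.2323957e+07 m
dv1 = sqrt(mu/r1)*(sqrt(2*r2/(r1+r2)) - 1) = 1610.8814 m/s
dv2 = sqrt(mu/r2)*(1 - sqrt(2*r1/(r1+r2))) = 1217.9339 m/s
total dv = |dv1| + |dv2| = 1610.8814 + 1217.9339 = 2828.8153 m/s = 2.8288 km/s

2.8288 km/s


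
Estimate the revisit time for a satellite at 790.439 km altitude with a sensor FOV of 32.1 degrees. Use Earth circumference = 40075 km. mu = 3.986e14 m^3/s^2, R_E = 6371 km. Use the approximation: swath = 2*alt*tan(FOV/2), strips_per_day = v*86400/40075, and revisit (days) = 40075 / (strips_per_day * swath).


swath = 2*790.439*tan(0.2801253) = 454.8029 km
v = sqrt(mu/r) = 7460.5097 m/s = 7.4605 km/s
strips/day = v*86400/40075 = 7.4605*86400/40075 = 16.0845
coverage/day = strips * swath = 16.0845 * 454.8029 = 7315.2958 km
revisit = 40075 / 7315.2958 = 5.4782 days

5.4782 days


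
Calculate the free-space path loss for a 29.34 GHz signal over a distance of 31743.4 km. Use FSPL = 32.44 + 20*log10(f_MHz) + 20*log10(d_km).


f = 29.34 GHz = 29340.0000 MHz
d = 31743.4 km
FSPL = 32.44 + 20*log10(29340.0000) + 20*log10(31743.4)
FSPL = 32.44 + 89.3492 + 90.0331
FSPL = 211.8223 dB

211.8223 dB


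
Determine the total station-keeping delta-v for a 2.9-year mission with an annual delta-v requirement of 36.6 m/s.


dV = rate * years = 36.6 * 2.9
dV = 106.1400 m/s

106.1400 m/s


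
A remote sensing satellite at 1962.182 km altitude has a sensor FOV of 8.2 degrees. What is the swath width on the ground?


FOV = 8.2 deg = 0.143117 rad
swath = 2 * alt * tan(FOV/2) = 2 * 1962.182 * tan(0.0715585)
swath = 2 * 1962.182 * 0.07168089
swath = 281.3019 km

281.3019 km


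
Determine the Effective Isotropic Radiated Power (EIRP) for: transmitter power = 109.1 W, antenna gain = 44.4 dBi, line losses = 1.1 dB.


Pt = 109.1 W = 20.3782 dBW
EIRP = Pt_dBW + Gt - losses = 20.3782 + 44.4 - 1.1 = 63.6782 dBW

63.6782 dBW


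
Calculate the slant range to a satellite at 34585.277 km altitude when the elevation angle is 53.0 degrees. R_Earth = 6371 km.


h = 34585.277 km, el = 53.0 deg
d = -R_E*sin(el) + sqrt((R_E*sin(el))^2 + 2*R_E*h + h^2)
d = -6371.0000*sin(0.9250245) + sqrt((6371.0000*0.7986355)^2 + 2*6371.0000*34585.277 + 34585.277^2)
d = 35688.3057 km

35688.3057 km


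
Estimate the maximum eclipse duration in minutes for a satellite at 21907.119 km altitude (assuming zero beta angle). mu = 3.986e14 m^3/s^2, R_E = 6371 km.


r = 28278.1190 km
T = 788.7434 min
Eclipse fraction = arcsin(R_E/r)/pi = arcsin(6371.0000/28278.1190)/pi
= arcsin(0.2252979)/pi = 0.07233553
Eclipse duration = 0.07233553 * 788.7434 = 57.0542 min

57.0542 minutes


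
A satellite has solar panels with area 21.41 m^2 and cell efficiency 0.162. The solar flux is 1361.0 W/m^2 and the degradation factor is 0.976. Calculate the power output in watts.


P = area * eta * S * degradation
P = 21.41 * 0.162 * 1361.0 * 0.976
P = 4607.2271 W

4607.2271 W


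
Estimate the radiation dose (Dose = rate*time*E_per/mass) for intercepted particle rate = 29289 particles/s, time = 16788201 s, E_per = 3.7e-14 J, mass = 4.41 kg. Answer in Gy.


Total energy deposited = rate * time * E_per
  = 29289 * 16788201 * 3.7e-14 = 0.01819326 J
Dose = E_total / mass = 0.01819326 / 4.41
Dose = 0.004125455 Gy

0.0041 Gy


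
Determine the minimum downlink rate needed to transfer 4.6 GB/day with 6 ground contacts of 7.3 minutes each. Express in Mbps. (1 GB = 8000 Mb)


total contact time = 6 * 7.3 * 60 = 2628.0000 s
data = 4.6 GB = 36800.0000 Mb
rate = 36800.0000 / 2628.0000 = 14.0030 Mbps

14.0030 Mbps


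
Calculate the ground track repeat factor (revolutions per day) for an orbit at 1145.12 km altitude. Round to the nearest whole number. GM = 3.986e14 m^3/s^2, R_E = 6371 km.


r = 7.51612e+06 m
T = 2*pi*sqrt(r^3/mu) = 6484.8775 s = 108.0813 min
revs/day = 1440 / 108.0813 = 13.3233
Rounded: 13 revolutions per day

13 revolutions per day


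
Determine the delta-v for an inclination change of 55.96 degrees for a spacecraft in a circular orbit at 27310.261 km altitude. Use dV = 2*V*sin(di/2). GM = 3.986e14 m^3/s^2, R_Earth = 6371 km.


r = 33681.2610 km = 3.3681261e+07 m
V = sqrt(mu/r) = 3440.1270 m/s
di = 55.96 deg = 0.9766862 rad
dV = 2*V*sin(di/2) = 2*3440.1270*sin(0.4883431)
dV = 3227.9629 m/s = 3.2280 km/s

3.2280 km/s


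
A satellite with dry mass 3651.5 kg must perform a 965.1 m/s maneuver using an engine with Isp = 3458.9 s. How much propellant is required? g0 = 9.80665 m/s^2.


ve = Isp * g0 = 3458.9 * 9.80665 = 33920.221685 m/s
mass ratio = exp(dv/ve) = exp(965.1/33920.221685) = 1.02886068
m_prop = m_dry * (mr - 1) = 3651.5 * (1.02886068 - 1)
m_prop = 105.3848 kg

105.3848 kg


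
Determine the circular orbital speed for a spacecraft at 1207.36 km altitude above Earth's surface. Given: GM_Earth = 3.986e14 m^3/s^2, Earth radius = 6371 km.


r = R_E + alt = 6371.0 + 1207.36 = 7578.3600 km = 7.57836e+06 m
v = sqrt(mu/r) = sqrt(3.986e14 / 7.57836e+06) = 7252.3880 m/s = 7.2524 km/s

7.2524 km/s


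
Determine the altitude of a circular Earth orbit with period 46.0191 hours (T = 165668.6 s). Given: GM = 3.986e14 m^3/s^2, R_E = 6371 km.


T = 165668.6 s
r = (mu*T^2/(4*pi^2))^(1/3) = (3.986e14 * 165668.6^2 / (4*pi^2))^(1/3)
r = 6.5195755e+07 m = 65195.7552 km
alt = r - R_E = 65195.7552 - 6371 = 58824.7552 km

58824.7552 km


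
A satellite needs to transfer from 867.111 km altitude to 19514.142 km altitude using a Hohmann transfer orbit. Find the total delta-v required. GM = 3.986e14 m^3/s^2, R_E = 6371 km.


r1 = 7238.1110 km = 7.238111e+06 m
r2 = 25885.1420 km = 2.5885142e+07 m
dv1 = sqrt(mu/r1)*(sqrt(2*r2/(r1+r2)) - 1) = 1856.5848 m/s
dv2 = sqrt(mu/r2)*(1 - sqrt(2*r1/(r1+r2))) = 1329.9236 m/s
total dv = |dv1| + |dv2| = 1856.5848 + 1329.9236 = 3186.5084 m/s = 3.1865 km/s

3.1865 km/s


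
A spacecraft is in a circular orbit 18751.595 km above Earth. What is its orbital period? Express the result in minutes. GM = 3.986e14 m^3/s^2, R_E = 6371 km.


r = 25122.5950 km = 2.5122595e+07 m
T = 2*pi*sqrt(r^3/mu) = 2*pi*sqrt(1.5855995e+22 / 3.986e14)
T = 39628.5304 s = 660.4755 min

660.4755 minutes


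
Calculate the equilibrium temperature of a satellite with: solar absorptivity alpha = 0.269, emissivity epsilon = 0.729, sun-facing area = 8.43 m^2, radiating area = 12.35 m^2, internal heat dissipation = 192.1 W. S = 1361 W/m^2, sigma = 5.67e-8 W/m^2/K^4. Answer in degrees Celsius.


Numerator = alpha*S*A_sun + Q_int = 0.269*1361*8.43 + 192.1 = 3278.3989 W
Denominator = eps*sigma*A_rad = 0.729*5.67e-8*12.35 = 5.104786e-07 W/K^4
T^4 = 6.4222062e+09 K^4
T = 283.0877 K = 9.9377 C

9.9377 degrees Celsius


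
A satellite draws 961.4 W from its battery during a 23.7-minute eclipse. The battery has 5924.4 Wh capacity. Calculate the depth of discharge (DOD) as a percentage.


E_used = P * t / 60 = 961.4 * 23.7 / 60 = 379.7530 Wh
DOD = E_used / E_total * 100 = 379.7530 / 5924.4 * 100
DOD = 6.4100 %

6.4100 %


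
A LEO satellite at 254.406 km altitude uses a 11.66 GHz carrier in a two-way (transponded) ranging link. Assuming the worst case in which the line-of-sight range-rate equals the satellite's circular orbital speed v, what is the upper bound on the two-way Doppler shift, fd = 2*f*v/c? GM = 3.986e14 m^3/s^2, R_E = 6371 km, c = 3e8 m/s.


r = 6.625406e+06 m
v = sqrt(mu/r) = 7756.4393 m/s (worst-case radial velocity)
f = 11.66 GHz = 1.166e+10 Hz
fd = 2*f*v/c = 2*1.166e+10*7756.4393/3.0e+08
fd = 602933.8825 Hz

602933.8825 Hz


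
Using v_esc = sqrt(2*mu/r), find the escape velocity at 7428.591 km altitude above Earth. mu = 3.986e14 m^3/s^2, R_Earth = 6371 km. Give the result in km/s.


r = 6371.0 + 7428.591 = 13799.5910 km = 1.3799591e+07 m
v_esc = sqrt(2*mu/r) = sqrt(2*3.986e14 / 1.3799591e+07)
v_esc = 7600.6466 m/s = 7.6006 km/s

7.6006 km/s


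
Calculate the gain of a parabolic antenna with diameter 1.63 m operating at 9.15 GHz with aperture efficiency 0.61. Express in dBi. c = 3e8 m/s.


lambda = c/f = 3e8 / 9.15e+09 = 0.03278689 m
G = eta*(pi*D/lambda)^2 = 0.61*(pi*1.63/0.03278689)^2
G = 14880.0527 (linear)
G = 10*log10(14880.0527) = 41.7260 dBi

41.7260 dBi


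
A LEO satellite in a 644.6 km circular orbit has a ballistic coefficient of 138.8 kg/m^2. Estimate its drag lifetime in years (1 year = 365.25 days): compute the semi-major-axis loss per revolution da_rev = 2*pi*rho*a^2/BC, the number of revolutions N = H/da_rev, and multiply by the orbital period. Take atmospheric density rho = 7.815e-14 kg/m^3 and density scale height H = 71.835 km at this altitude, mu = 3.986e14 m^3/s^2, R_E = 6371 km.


a = R_E + alt = 7015.6000 km = 7.0156e+06 m
da_rev = 2*pi*rho*a^2/BC = 2*pi*7.815e-14*(7.0156e+06)^2/138.8 = 0.174120146 m per revolution
N = H/da_rev = 71835.0000 m / 0.174120146 m = 412559.9566 revolutions
P = 2*pi*sqrt(a^3/mu) = 5848.0146 s
lifetime = N*P = 412559.9566 * 5848.0146 = 2.4126567e+09 s = 27924.2669 days
years = 27924.2669 / 365.25 = 76.4525 years

76.4525 years


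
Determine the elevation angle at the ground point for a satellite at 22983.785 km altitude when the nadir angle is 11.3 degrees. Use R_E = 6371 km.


r = R_E + alt = 29354.7850 km
Law of sines in the satellite / Earth-center / ground-point triangle:
  sin(nadir)/R_E = sin(90 + el)/r  =>  cos(el) = (r/R_E)*sin(nadir)
cos(el) = (29354.7850 / 6371.0000) * sin(11.3 deg) = 0.9028342
el = arccos(0.9028342) = 25.4668 deg
(Earth-central angle = 90 - nadir - el = 53.2332 deg)

25.4668 degrees


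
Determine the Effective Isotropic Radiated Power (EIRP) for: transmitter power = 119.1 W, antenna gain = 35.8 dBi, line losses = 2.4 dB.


Pt = 119.1 W = 20.7591 dBW
EIRP = Pt_dBW + Gt - losses = 20.7591 + 35.8 - 2.4 = 54.1591 dBW

54.1591 dBW


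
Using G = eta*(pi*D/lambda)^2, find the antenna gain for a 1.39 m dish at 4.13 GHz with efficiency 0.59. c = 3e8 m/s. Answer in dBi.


lambda = c/f = 3e8 / 4.13e+09 = 0.07263923 m
G = eta*(pi*D/lambda)^2 = 0.59*(pi*1.39/0.07263923)^2
G = 2132.2541 (linear)
G = 10*log10(2132.2541) = 33.2884 dBi

33.2884 dBi


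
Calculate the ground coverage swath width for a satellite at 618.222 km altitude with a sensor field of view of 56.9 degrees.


FOV = 56.9 deg = 0.9930923 rad
swath = 2 * alt * tan(FOV/2) = 2 * 618.222 * tan(0.4965462)
swath = 2 * 618.222 * 0.5418263
swath = 669.9379 km

669.9379 km


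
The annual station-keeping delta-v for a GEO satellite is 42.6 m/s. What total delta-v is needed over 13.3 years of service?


dV = rate * years = 42.6 * 13.3
dV = 566.5800 m/s

566.5800 m/s


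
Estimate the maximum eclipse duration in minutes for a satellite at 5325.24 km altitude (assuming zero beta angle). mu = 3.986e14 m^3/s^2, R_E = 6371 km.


r = 11696.2400 km
T = 209.8115 min
Eclipse fraction = arcsin(R_E/r)/pi = arcsin(6371.0000/11696.2400)/pi
= arcsin(0.544705)/pi = 0.1833584
Eclipse duration = 0.1833584 * 209.8115 = 38.4707 min

38.4707 minutes


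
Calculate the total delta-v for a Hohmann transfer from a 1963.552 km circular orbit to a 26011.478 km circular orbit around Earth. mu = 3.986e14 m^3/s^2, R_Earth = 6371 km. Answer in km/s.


r1 = 8334.5520 km = 8.334552e+06 m
r2 = 32382.4780 km = 3.2382478e+07 m
dv1 = sqrt(mu/r1)*(sqrt(2*r2/(r1+r2)) - 1) = 1806.3054 m/s
dv2 = sqrt(mu/r2)*(1 - sqrt(2*r1/(r1+r2))) = 1263.6155 m/s
total dv = |dv1| + |dv2| = 1806.3054 + 1263.6155 = 3069.9209 m/s = 3.0699 km/s

3.0699 km/s


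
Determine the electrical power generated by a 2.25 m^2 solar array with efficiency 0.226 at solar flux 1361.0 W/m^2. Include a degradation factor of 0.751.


P = area * eta * S * degradation
P = 2.25 * 0.226 * 1361.0 * 0.751
P = 519.7434 W

519.7434 W


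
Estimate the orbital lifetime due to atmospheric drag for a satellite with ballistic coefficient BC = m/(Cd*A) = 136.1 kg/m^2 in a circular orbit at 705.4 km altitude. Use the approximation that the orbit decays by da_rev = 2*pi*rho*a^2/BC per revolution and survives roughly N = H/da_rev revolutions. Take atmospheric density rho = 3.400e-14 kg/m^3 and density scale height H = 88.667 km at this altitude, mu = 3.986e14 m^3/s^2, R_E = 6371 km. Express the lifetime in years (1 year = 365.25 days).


a = R_E + alt = 7076.4000 km = 7.0764e+06 m
da_rev = 2*pi*rho*a^2/BC = 2*pi*3.400e-14*(7.0764e+06)^2/136.1 = 0.0786005179 m per revolution
N = H/da_rev = 88667.0000 m / 0.0786005179 m = 1.1280714e+06 revolutions
P = 2*pi*sqrt(a^3/mu) = 5924.2010 s
lifetime = N*P = 1.1280714e+06 * 5924.2010 = 6.6829219e+09 s = 77348.6336 days
years = 77348.6336 / 365.25 = 211.7690 years

211.7690 years


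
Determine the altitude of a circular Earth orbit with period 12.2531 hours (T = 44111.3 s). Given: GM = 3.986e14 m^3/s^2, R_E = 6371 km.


T = 44111.3 s
r = (mu*T^2/(4*pi^2))^(1/3) = (3.986e14 * 44111.3^2 / (4*pi^2))^(1/3)
r = 2.6983136e+07 m = 26983.1361 km
alt = r - R_E = 26983.1361 - 6371 = 20612.1361 km

20612.1361 km


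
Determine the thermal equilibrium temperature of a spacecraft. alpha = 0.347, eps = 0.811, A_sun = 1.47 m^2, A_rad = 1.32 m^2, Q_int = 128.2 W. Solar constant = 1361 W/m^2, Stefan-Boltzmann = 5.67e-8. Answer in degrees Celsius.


Numerator = alpha*S*A_sun + Q_int = 0.347*1361*1.47 + 128.2 = 822.4325 W
Denominator = eps*sigma*A_rad = 0.811*5.67e-8*1.32 = 6.0698484e-08 W/K^4
T^4 = 1.3549473e+10 K^4
T = 341.1777 K = 68.0277 C

68.0277 degrees Celsius


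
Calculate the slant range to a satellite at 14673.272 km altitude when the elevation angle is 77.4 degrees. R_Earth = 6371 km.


h = 14673.272 km, el = 77.4 deg
d = -R_E*sin(el) + sqrt((R_E*sin(el))^2 + 2*R_E*h + h^2)
d = -6371.0000*sin(1.3509) + sqrt((6371.0000*0.9759168)^2 + 2*6371.0000*14673.272 + 14673.272^2)
d = 14780.7644 km

14780.7644 km


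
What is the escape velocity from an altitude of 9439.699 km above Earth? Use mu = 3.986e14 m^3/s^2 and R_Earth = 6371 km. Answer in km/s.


r = 6371.0 + 9439.699 = 15810.6990 km = 1.5810699e+07 m
v_esc = sqrt(2*mu/r) = sqrt(2*3.986e14 / 1.5810699e+07)
v_esc = 7100.8136 m/s = 7.1008 km/s

7.1008 km/s


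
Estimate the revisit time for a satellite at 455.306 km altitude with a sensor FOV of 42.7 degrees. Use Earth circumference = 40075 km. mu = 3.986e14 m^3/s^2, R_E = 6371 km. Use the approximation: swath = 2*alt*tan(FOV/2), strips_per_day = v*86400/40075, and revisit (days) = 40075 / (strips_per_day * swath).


swath = 2*455.306*tan(0.3726278) = 355.9485 km
v = sqrt(mu/r) = 7641.4499 m/s = 7.6414 km/s
strips/day = v*86400/40075 = 7.6414*86400/40075 = 16.4746
coverage/day = strips * swath = 16.4746 * 355.9485 = 5864.1249 km
revisit = 40075 / 5864.1249 = 6.8339 days

6.8339 days


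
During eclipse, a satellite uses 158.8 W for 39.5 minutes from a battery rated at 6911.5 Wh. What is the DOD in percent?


E_used = P * t / 60 = 158.8 * 39.5 / 60 = 104.5433 Wh
DOD = E_used / E_total * 100 = 104.5433 / 6911.5 * 100
DOD = 1.5126 %

1.5126 %


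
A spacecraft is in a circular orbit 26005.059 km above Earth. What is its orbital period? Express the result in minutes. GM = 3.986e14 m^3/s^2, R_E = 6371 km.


r = 32376.0590 km = 3.2376059e+07 m
T = 2*pi*sqrt(r^3/mu) = 2*pi*sqrt(3.3936883e+22 / 3.986e14)
T = 57975.8594 s = 966.2643 min

966.2643 minutes


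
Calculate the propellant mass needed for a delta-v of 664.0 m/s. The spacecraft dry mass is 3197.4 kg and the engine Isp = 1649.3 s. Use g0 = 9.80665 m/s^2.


ve = Isp * g0 = 1649.3 * 9.80665 = 16174.107845 m/s
mass ratio = exp(dv/ve) = exp(664.0/16174.107845) = 1.04190761
m_prop = m_dry * (mr - 1) = 3197.4 * (1.04190761 - 1)
m_prop = 133.9954 kg

133.9954 kg


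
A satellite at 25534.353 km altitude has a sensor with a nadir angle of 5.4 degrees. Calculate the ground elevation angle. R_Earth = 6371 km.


r = R_E + alt = 31905.3530 km
Law of sines in the satellite / Earth-center / ground-point triangle:
  sin(nadir)/R_E = sin(90 + el)/r  =>  cos(el) = (r/R_E)*sin(nadir)
cos(el) = (31905.3530 / 6371.0000) * sin(5.4 deg) = 0.4712853
el = arccos(0.4712853) = 61.8822 deg
(Earth-central angle = 90 - nadir - el = 22.7178 deg)

61.8822 degrees


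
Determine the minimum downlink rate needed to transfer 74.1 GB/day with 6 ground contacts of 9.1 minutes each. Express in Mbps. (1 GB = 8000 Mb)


total contact time = 6 * 9.1 * 60 = 3276.0000 s
data = 74.1 GB = 592800.0000 Mb
rate = 592800.0000 / 3276.0000 = 180.9524 Mbps

180.9524 Mbps


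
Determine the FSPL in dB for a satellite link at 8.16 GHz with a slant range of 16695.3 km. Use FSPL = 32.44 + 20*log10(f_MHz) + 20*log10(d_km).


f = 8.16 GHz = 8160.0000 MHz
d = 16695.3 km
FSPL = 32.44 + 20*log10(8160.0000) + 20*log10(16695.3)
FSPL = 32.44 + 78.2338 + 84.4519
FSPL = 195.1257 dB

195.1257 dB


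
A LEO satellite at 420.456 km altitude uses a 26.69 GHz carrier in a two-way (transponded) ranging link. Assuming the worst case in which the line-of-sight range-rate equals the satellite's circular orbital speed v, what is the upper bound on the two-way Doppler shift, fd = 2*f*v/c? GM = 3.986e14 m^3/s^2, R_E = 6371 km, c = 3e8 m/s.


r = 6.791456e+06 m
v = sqrt(mu/r) = 7661.0307 m/s (worst-case radial velocity)
f = 26.69 GHz = 2.669e+10 Hz
fd = 2*f*v/c = 2*2.669e+10*7661.0307/3.0e+08
fd = 1.3631527e+06 Hz

1.3632e+06 Hz


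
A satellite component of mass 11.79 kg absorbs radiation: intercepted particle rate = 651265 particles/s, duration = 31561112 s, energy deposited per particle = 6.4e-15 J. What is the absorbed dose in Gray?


Total energy deposited = rate * time * E_per
  = 651265 * 31561112 * 6.4e-15 = 0.1315497 J
Dose = E_total / mass = 0.1315497 / 11.79
Dose = 0.01115774 Gy

0.0112 Gy


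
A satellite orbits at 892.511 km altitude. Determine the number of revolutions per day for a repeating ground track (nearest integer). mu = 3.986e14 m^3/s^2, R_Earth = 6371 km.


r = 7.263511e+06 m
T = 2*pi*sqrt(r^3/mu) = 6160.7150 s = 102.6786 min
revs/day = 1440 / 102.6786 = 14.0243
Rounded: 14 revolutions per day

14 revolutions per day


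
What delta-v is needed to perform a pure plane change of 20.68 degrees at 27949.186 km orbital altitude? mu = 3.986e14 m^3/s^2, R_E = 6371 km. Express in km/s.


r = 34320.1860 km = 3.4320186e+07 m
V = sqrt(mu/r) = 3407.9548 m/s
di = 20.68 deg = 0.3609341 rad
dV = 2*V*sin(di/2) = 2*3407.9548*sin(0.180467)
dV = 1223.3812 m/s = 1.2234 km/s

1.2234 km/s


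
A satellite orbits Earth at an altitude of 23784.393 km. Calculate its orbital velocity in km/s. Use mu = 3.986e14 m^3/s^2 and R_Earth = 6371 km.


r = R_E + alt = 6371.0 + 23784.393 = 30155.3930 km = 3.0155393e+07 m
v = sqrt(mu/r) = sqrt(3.986e14 / 3.0155393e+07) = 3635.6842 m/s = 3.6357 km/s

3.6357 km/s


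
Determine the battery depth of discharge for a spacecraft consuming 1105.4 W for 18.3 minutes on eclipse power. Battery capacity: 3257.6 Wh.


E_used = P * t / 60 = 1105.4 * 18.3 / 60 = 337.1470 Wh
DOD = E_used / E_total * 100 = 337.1470 / 3257.6 * 100
DOD = 10.3496 %

10.3496 %


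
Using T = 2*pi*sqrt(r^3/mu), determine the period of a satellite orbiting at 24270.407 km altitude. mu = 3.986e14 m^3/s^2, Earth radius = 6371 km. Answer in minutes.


r = 30641.4070 km = 3.0641407e+07 m
T = 2*pi*sqrt(r^3/mu) = 2*pi*sqrt(2.8769089e+22 / 3.986e14)
T = 53379.4723 s = 889.6579 min

889.6579 minutes


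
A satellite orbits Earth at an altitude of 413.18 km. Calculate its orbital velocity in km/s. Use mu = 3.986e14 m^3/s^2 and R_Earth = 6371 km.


r = R_E + alt = 6371.0 + 413.18 = 6784.1800 km = 6.78418e+06 m
v = sqrt(mu/r) = sqrt(3.986e14 / 6.78418e+06) = 7665.1378 m/s = 7.6651 km/s

7.6651 km/s


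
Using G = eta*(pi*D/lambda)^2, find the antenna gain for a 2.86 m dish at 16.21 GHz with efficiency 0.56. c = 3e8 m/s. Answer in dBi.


lambda = c/f = 3e8 / 1.621e+10 = 0.01850709 m
G = eta*(pi*D/lambda)^2 = 0.56*(pi*2.86/0.01850709)^2
G = 131990.7081 (linear)
G = 10*log10(131990.7081) = 51.2054 dBi

51.2054 dBi


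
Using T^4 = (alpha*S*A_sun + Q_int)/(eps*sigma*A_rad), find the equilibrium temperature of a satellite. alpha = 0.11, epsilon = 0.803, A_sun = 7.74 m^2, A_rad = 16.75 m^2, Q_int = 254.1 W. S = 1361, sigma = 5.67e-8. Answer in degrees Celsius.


Numerator = alpha*S*A_sun + Q_int = 0.11*1361*7.74 + 254.1 = 1412.8554 W
Denominator = eps*sigma*A_rad = 0.803*5.67e-8*16.75 = 7.6262918e-07 W/K^4
T^4 = 1.8526113e+09 K^4
T = 207.4656 K = -65.6844 C

-65.6844 degrees Celsius


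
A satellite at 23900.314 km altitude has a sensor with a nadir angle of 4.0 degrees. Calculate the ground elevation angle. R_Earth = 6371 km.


r = R_E + alt = 30271.3140 km
Law of sines in the satellite / Earth-center / ground-point triangle:
  sin(nadir)/R_E = sin(90 + el)/r  =>  cos(el) = (r/R_E)*sin(nadir)
cos(el) = (30271.3140 / 6371.0000) * sin(4.0 deg) = 0.3314425
el = arccos(0.3314425) = 70.6436 deg
(Earth-central angle = 90 - nadir - el = 15.3564 deg)

70.6436 degrees


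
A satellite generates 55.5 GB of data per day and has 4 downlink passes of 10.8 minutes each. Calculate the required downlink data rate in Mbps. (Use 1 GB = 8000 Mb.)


total contact time = 4 * 10.8 * 60 = 2592.0000 s
data = 55.5 GB = 444000.0000 Mb
rate = 444000.0000 / 2592.0000 = 171.2963 Mbps

171.2963 Mbps


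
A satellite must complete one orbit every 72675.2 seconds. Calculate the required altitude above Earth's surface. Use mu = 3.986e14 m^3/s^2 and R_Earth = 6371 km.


T = 72675.2 s
r = (mu*T^2/(4*pi^2))^(1/3) = (3.986e14 * 72675.2^2 / (4*pi^2))^(1/3)
r = 3.7640034e+07 m = 37640.0342 km
alt = r - R_E = 37640.0342 - 6371 = 31269.0342 km

31269.0342 km


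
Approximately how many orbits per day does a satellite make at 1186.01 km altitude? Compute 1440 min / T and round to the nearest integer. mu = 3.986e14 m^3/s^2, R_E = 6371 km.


r = 7.55701e+06 m
T = 2*pi*sqrt(r^3/mu) = 6537.8690 s = 108.9645 min
revs/day = 1440 / 108.9645 = 13.2153
Rounded: 13 revolutions per day

13 revolutions per day


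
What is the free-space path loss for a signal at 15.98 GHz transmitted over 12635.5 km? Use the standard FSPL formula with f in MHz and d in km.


f = 15.98 GHz = 15980.0000 MHz
d = 12635.5 km
FSPL = 32.44 + 20*log10(15980.0000) + 20*log10(12635.5)
FSPL = 32.44 + 84.0715 + 82.0318
FSPL = 198.5434 dB

198.5434 dB


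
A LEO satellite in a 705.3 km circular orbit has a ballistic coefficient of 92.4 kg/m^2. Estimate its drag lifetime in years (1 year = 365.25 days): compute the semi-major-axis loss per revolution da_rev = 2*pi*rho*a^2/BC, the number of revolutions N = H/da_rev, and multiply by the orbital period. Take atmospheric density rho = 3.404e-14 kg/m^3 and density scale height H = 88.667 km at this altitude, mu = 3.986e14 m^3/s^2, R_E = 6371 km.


a = R_E + alt = 7076.3000 km = 7.0763e+06 m
da_rev = 2*pi*rho*a^2/BC = 2*pi*3.404e-14*(7.0763e+06)^2/92.4 = 0.115907068 m per revolution
N = H/da_rev = 88667.0000 m / 0.115907068 m = 764983.5441 revolutions
P = 2*pi*sqrt(a^3/mu) = 5924.0754 s
lifetime = N*P = 764983.5441 * 5924.0754 = 4.5318202e+09 s = 52451.6224 days
years = 52451.6224 / 365.25 = 143.6047 years

143.6047 years


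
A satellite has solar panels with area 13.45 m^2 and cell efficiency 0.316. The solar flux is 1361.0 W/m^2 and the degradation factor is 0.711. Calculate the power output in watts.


P = area * eta * S * degradation
P = 13.45 * 0.316 * 1361.0 * 0.711
P = 4112.7953 W

4112.7953 W


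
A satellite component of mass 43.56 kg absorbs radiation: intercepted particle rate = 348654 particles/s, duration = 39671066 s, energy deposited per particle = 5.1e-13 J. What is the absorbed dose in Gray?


Total energy deposited = rate * time * E_per
  = 348654 * 39671066 * 5.1e-13 = 7.0541 J
Dose = E_total / mass = 7.0541 / 43.56
Dose = 0.1619388 Gy

0.1619 Gy


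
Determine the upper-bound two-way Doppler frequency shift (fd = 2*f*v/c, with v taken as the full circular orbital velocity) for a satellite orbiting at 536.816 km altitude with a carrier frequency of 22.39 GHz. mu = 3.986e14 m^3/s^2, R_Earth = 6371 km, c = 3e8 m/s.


r = 6.907816e+06 m
v = sqrt(mu/r) = 7596.2328 m/s (worst-case radial velocity)
f = 22.39 GHz = 2.239e+10 Hz
fd = 2*f*v/c = 2*2.239e+10*7596.2328/3.0e+08
fd = 1.1338644e+06 Hz

1.1339e+06 Hz


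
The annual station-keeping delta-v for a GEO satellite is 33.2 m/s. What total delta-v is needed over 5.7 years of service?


dV = rate * years = 33.2 * 5.7
dV = 189.2400 m/s

189.2400 m/s
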